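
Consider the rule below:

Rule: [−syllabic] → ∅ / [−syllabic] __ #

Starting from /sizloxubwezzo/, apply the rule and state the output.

No segment of /sizloxubwezzo/ meets the structural description of the rule, so the form surfaces unchanged.

sizloxubwezzo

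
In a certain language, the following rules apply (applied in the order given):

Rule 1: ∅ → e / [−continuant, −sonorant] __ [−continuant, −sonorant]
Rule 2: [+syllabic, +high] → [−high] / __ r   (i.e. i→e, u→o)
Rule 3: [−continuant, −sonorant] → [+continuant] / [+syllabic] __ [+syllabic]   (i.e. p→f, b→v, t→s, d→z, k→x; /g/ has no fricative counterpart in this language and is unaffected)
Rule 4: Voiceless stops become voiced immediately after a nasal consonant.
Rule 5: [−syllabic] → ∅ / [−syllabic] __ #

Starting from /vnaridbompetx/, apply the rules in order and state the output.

vnarizevombet

Rule 1 (stop-cluster e-epenthesis): /d/ and /b/ form a stop–stop cluster, so [e] is inserted between them. /vnaridbompetx/ → vnaridebompetx.
Rule 2 (pre-rhotic lowering): no segment meets the environment; /vnaridebompetx/ is unchanged.
Rule 3 (intervocalic spirantization): /d/ is a stop between vowels /i/ and /e/, so it spirantizes to the fricative [z]. /b/ is a stop between vowels /e/ and /o/, so it spirantizes to the fricative [v]. /vnaridebompetx/ → vnarizevompetx.
Rule 4 (post-nasal voicing): /p/ is a voiceless stop immediately after the nasal /m/, so it voices to [b]. /vnarizevompetx/ → vnarizevombetx.
Rule 5 (final cluster simplification): /x/ is the second consonant of a word-final cluster /tx/, so it deletes. /vnarizevombetx/ → vnarizevombet.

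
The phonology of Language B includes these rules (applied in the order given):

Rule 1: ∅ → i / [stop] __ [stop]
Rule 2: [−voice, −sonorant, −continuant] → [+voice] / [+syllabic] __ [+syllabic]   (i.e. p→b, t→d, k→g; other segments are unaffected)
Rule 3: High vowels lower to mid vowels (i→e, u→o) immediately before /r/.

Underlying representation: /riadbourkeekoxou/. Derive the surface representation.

riadiboorkeegoxou

Rule 1 (stop-cluster i-epenthesis): /d/ and /b/ form a stop–stop cluster, so [i] is inserted between them. /riadbourkeekoxou/ → riadibourkeekoxou.
Rule 2 (intervocalic voicing): /k/ is a voiceless stop between vowels /e/ and /o/, so it voices to [g]. /riadibourkeekoxou/ → riadibourkeegoxou.
Rule 3 (pre-rhotic lowering): /u/ is a high vowel immediately before /r/, so it lowers to [o]. /riadibourkeegoxou/ → riadiboorkeegoxou.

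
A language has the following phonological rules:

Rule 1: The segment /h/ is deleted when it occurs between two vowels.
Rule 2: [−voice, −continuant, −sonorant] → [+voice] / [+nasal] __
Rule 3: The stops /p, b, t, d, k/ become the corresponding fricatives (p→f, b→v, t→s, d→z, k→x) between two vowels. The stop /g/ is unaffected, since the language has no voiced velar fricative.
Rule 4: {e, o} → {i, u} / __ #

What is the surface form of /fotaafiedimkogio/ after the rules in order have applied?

fosaafiezimgogiu

Rule 1 (intervocalic h-deletion): no segment meets the environment; /fotaafiedimkogio/ is unchanged.
Rule 2 (post-nasal voicing): /k/ is a voiceless stop immediately after the nasal /m/, so it voices to [g]. /fotaafiedimkogio/ → fotaafiedimgogio.
Rule 3 (intervocalic spirantization): /t/ is a stop between vowels /o/ and /a/, so it spirantizes to the fricative [s]. /d/ is a stop between vowels /e/ and /i/, so it spirantizes to the fricative [z]. /fotaafiedimgogio/ → fosaafiezimgogio.
Rule 4 (final vowel raising): /o/ is a mid vowel in word-final position, so it raises to [u]. /fosaafiezimgogio/ → fosaafiezimgogiu.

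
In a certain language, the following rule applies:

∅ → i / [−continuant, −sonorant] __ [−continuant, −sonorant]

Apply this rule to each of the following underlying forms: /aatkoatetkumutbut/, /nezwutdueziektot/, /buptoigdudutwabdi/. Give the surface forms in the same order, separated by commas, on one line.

/aatkoatetkumutbut/: /t/ and /k/ form a stop–stop cluster, so [i] is inserted between them. /t/ and /k/ form a stop–stop cluster, so [i] is inserted between them. /t/ and /b/ form a stop–stop cluster, so [i] is inserted between them. → [aatikoatetikumutibut].
/nezwutdueziektot/: /t/ and /d/ form a stop–stop cluster, so [i] is inserted between them. /k/ and /t/ form a stop–stop cluster, so [i] is inserted between them. → [nezwutidueziekitot].
/buptoigdudutwabdi/: /p/ and /t/ form a stop–stop cluster, so [i] is inserted between them. /g/ and /d/ form a stop–stop cluster, so [i] is inserted between them. /b/ and /d/ form a stop–stop cluster, so [i] is inserted between them. → [bupitoigidudutwabidi].

aatikoatetikumutibut, nezwutidueziekitot, bupitoigidudutwabidi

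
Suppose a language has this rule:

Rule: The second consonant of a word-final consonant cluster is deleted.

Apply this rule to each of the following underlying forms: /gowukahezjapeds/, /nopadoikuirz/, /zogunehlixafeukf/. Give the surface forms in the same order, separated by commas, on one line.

/gowukahezjapeds/: /s/ is the second consonant of a word-final cluster /ds/, so it deletes. → [gowukahezjaped].
/nopadoikuirz/: /z/ is the second consonant of a word-final cluster /rz/, so it deletes. → [nopadoikuir].
/zogunehlixafeukf/: /f/ is the second consonant of a word-final cluster /kf/, so it deletes. → [zogunehlixafeuk].

gowukahezjaped, nopadoikuir, zogunehlixafeuk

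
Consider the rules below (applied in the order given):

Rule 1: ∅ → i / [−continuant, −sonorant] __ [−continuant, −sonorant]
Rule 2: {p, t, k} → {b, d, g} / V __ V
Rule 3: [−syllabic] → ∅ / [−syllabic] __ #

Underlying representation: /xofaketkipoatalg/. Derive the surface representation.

Rule 1 (stop-cluster i-epenthesis): /t/ and /k/ form a stop–stop cluster, so [i] is inserted between them. /xofaketkipoatalg/ → xofaketikipoatalg.
Rule 2 (intervocalic voicing): /k/ is a voiceless stop between vowels /a/ and /e/, so it voices to [g]. /t/ is a voiceless stop between vowels /e/ and /i/, so it voices to [d]. /k/ is a voiceless stop between vowels /i/ and /i/, so it voices to [g]. /p/ is a voiceless stop between vowels /i/ and /o/, so it voices to [b]. /t/ is a voiceless stop between vowels /a/ and /a/, so it voices to [d]. /xofaketikipoatalg/ → xofagedigiboadalg.
Rule 3 (final cluster simplification): /g/ is the second consonant of a word-final cluster /lg/, so it deletes. /xofagedigiboadalg/ → xofagedigiboadal.

xofagedigiboadal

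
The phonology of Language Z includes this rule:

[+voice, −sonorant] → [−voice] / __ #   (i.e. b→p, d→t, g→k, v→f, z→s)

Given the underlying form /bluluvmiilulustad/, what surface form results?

bluluvmiilulustat

/d/ is a voiced obstruent in word-final position, so it devoices to [t].
Surface form: [bluluvmiilulustat].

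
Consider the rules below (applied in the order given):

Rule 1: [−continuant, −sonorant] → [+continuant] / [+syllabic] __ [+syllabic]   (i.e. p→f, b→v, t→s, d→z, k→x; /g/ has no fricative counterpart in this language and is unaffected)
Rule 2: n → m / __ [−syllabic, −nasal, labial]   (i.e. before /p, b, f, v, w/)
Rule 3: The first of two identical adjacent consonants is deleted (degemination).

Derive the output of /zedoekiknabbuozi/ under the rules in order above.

Rule 1 (intervocalic spirantization): /d/ is a stop between vowels /e/ and /o/, so it spirantizes to the fricative [z]. /k/ is a stop between vowels /e/ and /i/, so it spirantizes to the fricative [x]. /zedoekiknabbuozi/ → zezoexiknabbuozi.
Rule 2 (nasal place assimilation): no segment meets the environment; /zezoexiknabbuozi/ is unchanged.
Rule 3 (degemination): /bb/ is a geminate; the first /b/ deletes. /zezoexiknabbuozi/ → zezoexiknabuozi.

zezoexiknabuozi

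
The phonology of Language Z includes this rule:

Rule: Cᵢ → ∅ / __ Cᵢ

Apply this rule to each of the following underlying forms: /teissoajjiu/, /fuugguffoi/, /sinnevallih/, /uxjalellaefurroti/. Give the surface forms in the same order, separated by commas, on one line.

/teissoajjiu/: /ss/ is a geminate; the first /s/ deletes. /jj/ is a geminate; the first /j/ deletes. → [teisoajiu].
/fuugguffoi/: /gg/ is a geminate; the first /g/ deletes. /ff/ is a geminate; the first /f/ deletes. → [fuugufoi].
/sinnevallih/: /nn/ is a geminate; the first /n/ deletes. /ll/ is a geminate; the first /l/ deletes. → [sinevalih].
/uxjalellaefurroti/: /ll/ is a geminate; the first /l/ deletes. /rr/ is a geminate; the first /r/ deletes. → [uxjalelaefuroti].

teisoajiu, fuugufoi, sinevalih, uxjalelaefuroti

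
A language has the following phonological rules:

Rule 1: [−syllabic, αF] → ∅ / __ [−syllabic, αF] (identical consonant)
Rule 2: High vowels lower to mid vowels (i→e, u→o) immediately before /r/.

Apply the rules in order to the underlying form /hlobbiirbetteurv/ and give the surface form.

hlobierbeteorv

Rule 1 (degemination): /bb/ is a geminate; the first /b/ deletes. /tt/ is a geminate; the first /t/ deletes. /hlobbiirbetteurv/ → hlobiirbeteurv.
Rule 2 (pre-rhotic lowering): /i/ is a high vowel immediately before /r/, so it lowers to [e]. /u/ is a high vowel immediately before /r/, so it lowers to [o]. /hlobiirbeteurv/ → hlobierbeteorv.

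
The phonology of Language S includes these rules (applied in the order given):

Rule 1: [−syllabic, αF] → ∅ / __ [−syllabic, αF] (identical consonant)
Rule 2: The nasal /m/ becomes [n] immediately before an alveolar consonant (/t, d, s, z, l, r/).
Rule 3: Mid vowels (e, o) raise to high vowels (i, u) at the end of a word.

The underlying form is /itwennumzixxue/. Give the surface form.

Rule 1 (degemination): /nn/ is a geminate; the first /n/ deletes. /xx/ is a geminate; the first /x/ deletes. /itwennumzixxue/ → itwenumzixue.
Rule 2 (nasal place assimilation): /m/ precedes the alveolar consonant /z/, so it assimilates in place to [n]. /itwenumzixue/ → itwenunzixue.
Rule 3 (final vowel raising): /e/ is a mid vowel in word-final position, so it raises to [i]. /itwenunzixue/ → itwenunzixui.

itwenunzixui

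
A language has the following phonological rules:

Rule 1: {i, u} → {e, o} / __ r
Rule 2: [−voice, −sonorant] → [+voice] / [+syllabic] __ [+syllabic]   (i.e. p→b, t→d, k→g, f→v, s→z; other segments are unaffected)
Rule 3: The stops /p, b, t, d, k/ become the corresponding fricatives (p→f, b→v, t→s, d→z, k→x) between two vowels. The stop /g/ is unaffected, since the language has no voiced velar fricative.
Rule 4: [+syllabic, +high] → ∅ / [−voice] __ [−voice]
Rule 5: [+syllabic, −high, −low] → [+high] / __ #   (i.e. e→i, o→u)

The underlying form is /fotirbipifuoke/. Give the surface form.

Rule 1 (pre-rhotic lowering): /i/ is a high vowel immediately before /r/, so it lowers to [e]. /fotirbipifuoke/ → foterbipifuoke.
Rule 2 (intervocalic voicing): /t/ is a voiceless obstruent between vowels /o/ and /e/, so it voices to [d]. /p/ is a voiceless obstruent between vowels /i/ and /i/, so it voices to [b]. /f/ is a voiceless obstruent between vowels /i/ and /u/, so it voices to [v]. /k/ is a voiceless obstruent between vowels /o/ and /e/, so it voices to [g]. /foterbipifuoke/ → foderbibivuoge.
Rule 3 (intervocalic spirantization): /d/ is a stop between vowels /o/ and /e/, so it spirantizes to the fricative [z]. /b/ is a stop between vowels /i/ and /i/, so it spirantizes to the fricative [v]. /foderbibivuoge/ → fozerbivivuoge.
Rule 4 (high vowel syncope): no segment meets the environment; /fozerbivivuoge/ is unchanged.
Rule 5 (final vowel raising): /e/ is a mid vowel in word-final position, so it raises to [i]. /fozerbivivuoge/ → fozerbivivuogi.

fozerbivivuogi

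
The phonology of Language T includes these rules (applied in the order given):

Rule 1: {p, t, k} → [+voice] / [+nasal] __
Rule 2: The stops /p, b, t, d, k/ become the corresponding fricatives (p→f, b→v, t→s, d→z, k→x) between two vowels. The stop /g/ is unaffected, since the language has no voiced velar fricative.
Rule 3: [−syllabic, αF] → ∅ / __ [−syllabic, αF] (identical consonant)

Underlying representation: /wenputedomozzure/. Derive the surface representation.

wenbusezomozure

Rule 1 (post-nasal voicing): /p/ is a voiceless stop immediately after the nasal /n/, so it voices to [b]. /wenputedomozzure/ → wenbutedomozzure.
Rule 2 (intervocalic spirantization): /t/ is a stop between vowels /u/ and /e/, so it spirantizes to the fricative [s]. /d/ is a stop between vowels /e/ and /o/, so it spirantizes to the fricative [z]. /wenbutedomozzure/ → wenbusezomozzure.
Rule 3 (degemination): /zz/ is a geminate; the first /z/ deletes. /wenbusezomozzure/ → wenbusezomozure.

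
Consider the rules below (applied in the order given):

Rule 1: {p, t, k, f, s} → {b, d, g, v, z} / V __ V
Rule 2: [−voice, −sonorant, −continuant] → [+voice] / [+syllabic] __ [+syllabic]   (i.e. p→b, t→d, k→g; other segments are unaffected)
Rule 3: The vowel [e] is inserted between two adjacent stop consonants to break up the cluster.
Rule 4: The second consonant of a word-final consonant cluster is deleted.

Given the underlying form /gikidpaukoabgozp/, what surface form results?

gigidepaugoabegoz

Rule 1 (intervocalic voicing): /k/ is a voiceless obstruent between vowels /i/ and /i/, so it voices to [g]. /k/ is a voiceless obstruent between vowels /u/ and /o/, so it voices to [g]. /gikidpaukoabgozp/ → gigidpaugoabgozp.
Rule 2 (intervocalic voicing): no segment meets the environment; /gigidpaugoabgozp/ is unchanged.
Rule 3 (stop-cluster e-epenthesis): /d/ and /p/ form a stop–stop cluster, so [e] is inserted between them. /b/ and /g/ form a stop–stop cluster, so [e] is inserted between them. /gigidpaugoabgozp/ → gigidepaugoabegozp.
Rule 4 (final cluster simplification): /p/ is the second consonant of a word-final cluster /zp/, so it deletes. /gigidepaugoabegozp/ → gigidepaugoabegoz.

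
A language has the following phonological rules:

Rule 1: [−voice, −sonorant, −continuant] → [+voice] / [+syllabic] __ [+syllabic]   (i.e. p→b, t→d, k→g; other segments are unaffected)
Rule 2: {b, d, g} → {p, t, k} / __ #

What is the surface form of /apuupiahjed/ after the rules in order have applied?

abuubiahjet

Rule 1 (intervocalic voicing): /p/ is a voiceless stop between vowels /a/ and /u/, so it voices to [b]. /p/ is a voiceless stop between vowels /u/ and /i/, so it voices to [b]. /apuupiahjed/ → abuubiahjed.
Rule 2 (final devoicing): /d/ is a voiced stop in word-final position, so it devoices to [t]. /abuubiahjed/ → abuubiahjet.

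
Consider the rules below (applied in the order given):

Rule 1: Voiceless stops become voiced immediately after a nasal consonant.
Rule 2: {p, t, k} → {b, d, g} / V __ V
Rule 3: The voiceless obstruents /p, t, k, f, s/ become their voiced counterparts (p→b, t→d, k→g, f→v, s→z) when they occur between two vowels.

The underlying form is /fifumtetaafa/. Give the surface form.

Rule 1 (post-nasal voicing): /t/ is a voiceless stop immediately after the nasal /m/, so it voices to [d]. /fifumtetaafa/ → fifumdetaafa.
Rule 2 (intervocalic voicing): /t/ is a voiceless stop between vowels /e/ and /a/, so it voices to [d]. /fifumdetaafa/ → fifumdedaafa.
Rule 3 (intervocalic voicing): /f/ is a voiceless obstruent between vowels /i/ and /u/, so it voices to [v]. /f/ is a voiceless obstruent between vowels /a/ and /a/, so it voices to [v]. /fifumdedaafa/ → fivumdedaava.

fivumdedaava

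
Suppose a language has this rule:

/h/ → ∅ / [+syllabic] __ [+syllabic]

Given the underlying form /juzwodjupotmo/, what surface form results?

juzwodjupotmo

No segment of /juzwodjupotmo/ meets the structural description of the rule, so the form surfaces unchanged.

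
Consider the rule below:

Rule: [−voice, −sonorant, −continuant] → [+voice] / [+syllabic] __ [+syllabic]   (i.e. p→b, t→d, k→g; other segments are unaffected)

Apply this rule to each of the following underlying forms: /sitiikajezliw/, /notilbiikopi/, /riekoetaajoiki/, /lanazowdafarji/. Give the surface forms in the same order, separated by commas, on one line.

/sitiikajezliw/: /t/ is a voiceless stop between vowels /i/ and /i/, so it voices to [d]. /k/ is a voiceless stop between vowels /i/ and /a/, so it voices to [g]. → [sidiigajezliw].
/notilbiikopi/: /t/ is a voiceless stop between vowels /o/ and /i/, so it voices to [d]. /k/ is a voiceless stop between vowels /i/ and /o/, so it voices to [g]. /p/ is a voiceless stop between vowels /o/ and /i/, so it voices to [b]. → [nodilbiigobi].
/riekoetaajoiki/: /k/ is a voiceless stop between vowels /e/ and /o/, so it voices to [g]. /t/ is a voiceless stop between vowels /e/ and /a/, so it voices to [d]. /k/ is a voiceless stop between vowels /i/ and /i/, so it voices to [g]. → [riegoedaajoigi].
/lanazowdafarji/: the rule's environment is not met; surfaces unchanged as [lanazowdafarji].

sidiigajezliw, nodilbiigobi, riegoedaajoigi, lanazowdafarji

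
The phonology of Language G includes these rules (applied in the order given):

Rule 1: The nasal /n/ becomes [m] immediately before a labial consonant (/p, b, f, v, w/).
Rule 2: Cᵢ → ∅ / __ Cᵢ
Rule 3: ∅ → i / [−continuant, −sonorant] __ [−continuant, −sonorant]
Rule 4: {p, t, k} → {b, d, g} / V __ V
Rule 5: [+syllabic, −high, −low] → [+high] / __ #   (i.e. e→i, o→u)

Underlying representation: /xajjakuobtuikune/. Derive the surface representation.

Rule 1 (nasal place assimilation): no segment meets the environment; /xajjakuobtuikune/ is unchanged.
Rule 2 (degemination): /jj/ is a geminate; the first /j/ deletes. /xajjakuobtuikune/ → xajakuobtuikune.
Rule 3 (stop-cluster i-epenthesis): /b/ and /t/ form a stop–stop cluster, so [i] is inserted between them. /xajakuobtuikune/ → xajakuobituikune.
Rule 4 (intervocalic voicing): /k/ is a voiceless stop between vowels /a/ and /u/, so it voices to [g]. /t/ is a voiceless stop between vowels /i/ and /u/, so it voices to [d]. /k/ is a voiceless stop between vowels /i/ and /u/, so it voices to [g]. /xajakuobituikune/ → xajaguobiduigune.
Rule 5 (final vowel raising): /e/ is a mid vowel in word-final position, so it raises to [i]. /xajaguobiduigune/ → xajaguobiduiguni.

xajaguobiduiguni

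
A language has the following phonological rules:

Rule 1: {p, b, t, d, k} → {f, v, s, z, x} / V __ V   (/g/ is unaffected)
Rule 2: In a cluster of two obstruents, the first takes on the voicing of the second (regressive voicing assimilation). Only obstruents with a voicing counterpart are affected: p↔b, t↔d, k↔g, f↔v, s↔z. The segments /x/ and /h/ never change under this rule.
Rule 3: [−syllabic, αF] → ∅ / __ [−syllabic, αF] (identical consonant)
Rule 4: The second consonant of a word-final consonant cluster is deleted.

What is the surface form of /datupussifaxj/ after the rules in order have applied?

dasufusifax

Rule 1 (intervocalic spirantization): /t/ is a stop between vowels /a/ and /u/, so it spirantizes to the fricative [s]. /p/ is a stop between vowels /u/ and /u/, so it spirantizes to the fricative [f]. /datupussifaxj/ → dasufussifaxj.
Rule 2 (regressive voicing assimilation): no segment meets the environment; /dasufussifaxj/ is unchanged.
Rule 3 (degemination): /ss/ is a geminate; the first /s/ deletes. /dasufussifaxj/ → dasufusifaxj.
Rule 4 (final cluster simplification): /j/ is the second consonant of a word-final cluster /xj/, so it deletes. /dasufusifaxj/ → dasufusifax.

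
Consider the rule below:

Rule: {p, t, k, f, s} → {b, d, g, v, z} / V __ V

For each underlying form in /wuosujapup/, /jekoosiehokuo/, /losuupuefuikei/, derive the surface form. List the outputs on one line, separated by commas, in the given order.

/wuosujapup/: /s/ is a voiceless obstruent between vowels /o/ and /u/, so it voices to [z]. /p/ is a voiceless obstruent between vowels /a/ and /u/, so it voices to [b]. → [wuozujabup].
/jekoosiehokuo/: /k/ is a voiceless obstruent between vowels /e/ and /o/, so it voices to [g]. /s/ is a voiceless obstruent between vowels /o/ and /i/, so it voices to [z]. /k/ is a voiceless obstruent between vowels /o/ and /u/, so it voices to [g]. → [jegooziehoguo].
/losuupuefuikei/: /s/ is a voiceless obstruent between vowels /o/ and /u/, so it voices to [z]. /p/ is a voiceless obstruent between vowels /u/ and /u/, so it voices to [b]. /f/ is a voiceless obstruent between vowels /e/ and /u/, so it voices to [v]. /k/ is a voiceless obstruent between vowels /i/ and /e/, so it voices to [g]. → [lozuubuevuigei].

wuozujabup, jegooziehoguo, lozuubuevuigei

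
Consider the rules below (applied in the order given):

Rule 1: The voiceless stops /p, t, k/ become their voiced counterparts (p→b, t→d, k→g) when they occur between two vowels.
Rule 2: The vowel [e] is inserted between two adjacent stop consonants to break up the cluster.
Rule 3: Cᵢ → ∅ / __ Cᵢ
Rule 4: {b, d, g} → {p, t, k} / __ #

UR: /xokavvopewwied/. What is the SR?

xogavobewiet

Rule 1 (intervocalic voicing): /k/ is a voiceless stop between vowels /o/ and /a/, so it voices to [g]. /p/ is a voiceless stop between vowels /o/ and /e/, so it voices to [b]. /xokavvopewwied/ → xogavvobewwied.
Rule 2 (stop-cluster e-epenthesis): no segment meets the environment; /xogavvobewwied/ is unchanged.
Rule 3 (degemination): /vv/ is a geminate; the first /v/ deletes. /ww/ is a geminate; the first /w/ deletes. /xogavvobewwied/ → xogavobewied.
Rule 4 (final devoicing): /d/ is a voiced stop in word-final position, so it devoices to [t]. /xogavobewied/ → xogavobewiet.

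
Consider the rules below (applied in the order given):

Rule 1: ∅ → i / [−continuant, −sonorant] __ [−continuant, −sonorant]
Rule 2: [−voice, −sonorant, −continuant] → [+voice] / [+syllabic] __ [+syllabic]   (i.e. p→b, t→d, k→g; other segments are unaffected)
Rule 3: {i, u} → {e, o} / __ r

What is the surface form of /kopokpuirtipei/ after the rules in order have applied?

kobogibuertibei

Rule 1 (stop-cluster i-epenthesis): /k/ and /p/ form a stop–stop cluster, so [i] is inserted between them. /kopokpuirtipei/ → kopokipuirtipei.
Rule 2 (intervocalic voicing): /p/ is a voiceless stop between vowels /o/ and /o/, so it voices to [b]. /k/ is a voiceless stop between vowels /o/ and /i/, so it voices to [g]. /p/ is a voiceless stop between vowels /i/ and /u/, so it voices to [b]. /p/ is a voiceless stop between vowels /i/ and /e/, so it voices to [b]. /kopokipuirtipei/ → kobogibuirtibei.
Rule 3 (pre-rhotic lowering): /i/ is a high vowel immediately before /r/, so it lowers to [e]. /kobogibuirtibei/ → kobogibuertibei.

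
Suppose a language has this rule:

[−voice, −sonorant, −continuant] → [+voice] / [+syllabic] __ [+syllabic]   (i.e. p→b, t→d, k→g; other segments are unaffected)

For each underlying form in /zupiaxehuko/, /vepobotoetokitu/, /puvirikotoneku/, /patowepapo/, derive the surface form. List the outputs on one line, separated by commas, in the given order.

zubiaxehugo, vebobodoedogidu, puvirigodonegu, padowebabo

/zupiaxehuko/: /p/ is a voiceless stop between vowels /u/ and /i/, so it voices to [b]. /k/ is a voiceless stop between vowels /u/ and /o/, so it voices to [g]. → [zubiaxehugo].
/vepobotoetokitu/: /p/ is a voiceless stop between vowels /e/ and /o/, so it voices to [b]. /t/ is a voiceless stop between vowels /o/ and /o/, so it voices to [d]. /t/ is a voiceless stop between vowels /e/ and /o/, so it voices to [d]. /k/ is a voiceless stop between vowels /o/ and /i/, so it voices to [g]. /t/ is a voiceless stop between vowels /i/ and /u/, so it voices to [d]. → [vebobodoedogidu].
/puvirikotoneku/: /k/ is a voiceless stop between vowels /i/ and /o/, so it voices to [g]. /t/ is a voiceless stop between vowels /o/ and /o/, so it voices to [d]. /k/ is a voiceless stop between vowels /e/ and /u/, so it voices to [g]. → [puvirigodonegu].
/patowepapo/: /t/ is a voiceless stop between vowels /a/ and /o/, so it voices to [d]. /p/ is a voiceless stop between vowels /e/ and /a/, so it voices to [b]. /p/ is a voiceless stop between vowels /a/ and /o/, so it voices to [b]. → [padowebabo].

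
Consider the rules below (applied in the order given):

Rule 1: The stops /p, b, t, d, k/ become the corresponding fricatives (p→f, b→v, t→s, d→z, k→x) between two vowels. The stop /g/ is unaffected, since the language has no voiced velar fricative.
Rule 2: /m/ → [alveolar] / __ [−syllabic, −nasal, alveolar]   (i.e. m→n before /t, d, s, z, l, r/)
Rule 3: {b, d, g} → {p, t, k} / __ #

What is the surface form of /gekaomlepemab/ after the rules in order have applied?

Rule 1 (intervocalic spirantization): /k/ is a stop between vowels /e/ and /a/, so it spirantizes to the fricative [x]. /p/ is a stop between vowels /e/ and /e/, so it spirantizes to the fricative [f]. /gekaomlepemab/ → gexaomlefemab.
Rule 2 (nasal place assimilation): /m/ precedes the alveolar consonant /l/, so it assimilates in place to [n]. /gexaomlefemab/ → gexaonlefemab.
Rule 3 (final devoicing): /b/ is a voiced stop in word-final position, so it devoices to [p]. /gexaonlefemab/ → gexaonlefemap.

gexaonlefemap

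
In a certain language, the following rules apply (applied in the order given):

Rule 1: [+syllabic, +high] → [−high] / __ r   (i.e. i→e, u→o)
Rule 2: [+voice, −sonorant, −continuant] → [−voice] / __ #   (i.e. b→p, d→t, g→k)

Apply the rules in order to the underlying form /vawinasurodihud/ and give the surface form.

vawinasorodihut

Rule 1 (pre-rhotic lowering): /u/ is a high vowel immediately before /r/, so it lowers to [o]. /vawinasurodihud/ → vawinasorodihud.
Rule 2 (final devoicing): /d/ is a voiced stop in word-final position, so it devoices to [t]. /vawinasorodihud/ → vawinasorodihut.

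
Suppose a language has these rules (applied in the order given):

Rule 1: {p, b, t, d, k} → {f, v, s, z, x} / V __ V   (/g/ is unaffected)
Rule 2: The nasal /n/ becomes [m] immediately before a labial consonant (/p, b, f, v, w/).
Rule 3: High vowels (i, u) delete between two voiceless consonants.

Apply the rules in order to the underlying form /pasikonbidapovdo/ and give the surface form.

Rule 1 (intervocalic spirantization): /k/ is a stop between vowels /i/ and /o/, so it spirantizes to the fricative [x]. /d/ is a stop between vowels /i/ and /a/, so it spirantizes to the fricative [z]. /p/ is a stop between vowels /a/ and /o/, so it spirantizes to the fricative [f]. /pasikonbidapovdo/ → pasixonbizafovdo.
Rule 2 (nasal place assimilation): /n/ precedes the labial consonant /b/, so it assimilates in place to [m]. /pasixonbizafovdo/ → pasixombizafovdo.
Rule 3 (high vowel syncope): /i/ is a high vowel flanked by voiceless consonants /s/ and /x/, so it deletes. /pasixombizafovdo/ → pasxombizafovdo.

pasxombizafovdo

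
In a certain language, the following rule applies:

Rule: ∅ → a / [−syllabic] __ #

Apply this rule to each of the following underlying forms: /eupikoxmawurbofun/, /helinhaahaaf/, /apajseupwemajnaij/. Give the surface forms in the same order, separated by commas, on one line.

/eupikoxmawurbofun/: the form ends in the consonant /n/, so [a] is inserted word-finally. → [eupikoxmawurbofuna].
/helinhaahaaf/: the form ends in the consonant /f/, so [a] is inserted word-finally. → [helinhaahaafa].
/apajseupwemajnaij/: the form ends in the consonant /j/, so [a] is inserted word-finally. → [apajseupwemajnaija].

eupikoxmawurbofuna, helinhaahaafa, apajseupwemajnaija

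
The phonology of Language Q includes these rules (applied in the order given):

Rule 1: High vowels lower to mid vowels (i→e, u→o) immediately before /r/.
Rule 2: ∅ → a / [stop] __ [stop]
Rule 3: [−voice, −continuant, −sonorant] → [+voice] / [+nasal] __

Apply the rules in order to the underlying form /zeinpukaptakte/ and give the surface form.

zeinbukapatakate

Rule 1 (pre-rhotic lowering): no segment meets the environment; /zeinpukaptakte/ is unchanged.
Rule 2 (stop-cluster a-epenthesis): /p/ and /t/ form a stop–stop cluster, so [a] is inserted between them. /k/ and /t/ form a stop–stop cluster, so [a] is inserted between them. /zeinpukaptakte/ → zeinpukapatakate.
Rule 3 (post-nasal voicing): /p/ is a voiceless stop immediately after the nasal /n/, so it voices to [b]. /zeinpukapatakate/ → zeinbukapatakate.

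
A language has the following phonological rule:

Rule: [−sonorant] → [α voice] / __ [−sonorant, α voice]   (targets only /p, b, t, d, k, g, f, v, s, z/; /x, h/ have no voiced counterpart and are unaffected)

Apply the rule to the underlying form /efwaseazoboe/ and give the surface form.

No segment of /efwaseazoboe/ meets the structural description of the rule, so the form surfaces unchanged.

efwaseazoboe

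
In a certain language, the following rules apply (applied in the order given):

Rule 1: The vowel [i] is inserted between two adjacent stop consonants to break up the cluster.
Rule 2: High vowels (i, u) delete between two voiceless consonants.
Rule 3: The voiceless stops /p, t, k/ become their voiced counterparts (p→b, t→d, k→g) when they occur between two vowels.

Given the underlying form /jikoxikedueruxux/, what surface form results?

jigoxkedueruxx

Rule 1 (stop-cluster i-epenthesis): no segment meets the environment; /jikoxikedueruxux/ is unchanged.
Rule 2 (high vowel syncope): /i/ is a high vowel flanked by voiceless consonants /x/ and /k/, so it deletes. /u/ is a high vowel flanked by voiceless consonants /x/ and /x/, so it deletes. /jikoxikedueruxux/ → jikoxkedueruxx.
Rule 3 (intervocalic voicing): /k/ is a voiceless stop between vowels /i/ and /o/, so it voices to [g]. /jikoxkedueruxx/ → jigoxkedueruxx.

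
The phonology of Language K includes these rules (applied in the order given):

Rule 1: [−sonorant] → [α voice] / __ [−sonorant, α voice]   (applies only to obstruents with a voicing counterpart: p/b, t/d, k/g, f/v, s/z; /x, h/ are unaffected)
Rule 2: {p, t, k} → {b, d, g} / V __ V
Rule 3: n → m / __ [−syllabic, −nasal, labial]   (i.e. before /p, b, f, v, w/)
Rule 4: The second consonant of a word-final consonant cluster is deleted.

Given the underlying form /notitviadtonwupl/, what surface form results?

nodidviattomwup

Rule 1 (regressive voicing assimilation): /t/ precedes the voiced obstruent /v/, so it voices to [d] by assimilation. /d/ precedes the voiceless obstruent /t/, so it devoices to [t] by assimilation. /notitviadtonwupl/ → notidviattonwupl.
Rule 2 (intervocalic voicing): /t/ is a voiceless stop between vowels /o/ and /i/, so it voices to [d]. /notidviattonwupl/ → nodidviattonwupl.
Rule 3 (nasal place assimilation): /n/ precedes the labial consonant /w/, so it assimilates in place to [m]. /nodidviattonwupl/ → nodidviattomwupl.
Rule 4 (final cluster simplification): /l/ is the second consonant of a word-final cluster /pl/, so it deletes. /nodidviattomwupl/ → nodidviattomwup.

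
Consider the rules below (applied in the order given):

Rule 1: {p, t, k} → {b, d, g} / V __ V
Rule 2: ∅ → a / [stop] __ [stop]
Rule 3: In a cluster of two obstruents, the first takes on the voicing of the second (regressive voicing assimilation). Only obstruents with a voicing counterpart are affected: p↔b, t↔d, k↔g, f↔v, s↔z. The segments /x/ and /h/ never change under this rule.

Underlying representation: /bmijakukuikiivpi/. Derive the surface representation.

Rule 1 (intervocalic voicing): /k/ is a voiceless stop between vowels /a/ and /u/, so it voices to [g]. /k/ is a voiceless stop between vowels /u/ and /u/, so it voices to [g]. /k/ is a voiceless stop between vowels /i/ and /i/, so it voices to [g]. /bmijakukuikiivpi/ → bmijaguguigiivpi.
Rule 2 (stop-cluster a-epenthesis): no segment meets the environment; /bmijaguguigiivpi/ is unchanged.
Rule 3 (regressive voicing assimilation): /v/ precedes the voiceless obstruent /p/, so it devoices to [f] by assimilation. /bmijaguguigiivpi/ → bmijaguguigiifpi.

bmijaguguigiifpi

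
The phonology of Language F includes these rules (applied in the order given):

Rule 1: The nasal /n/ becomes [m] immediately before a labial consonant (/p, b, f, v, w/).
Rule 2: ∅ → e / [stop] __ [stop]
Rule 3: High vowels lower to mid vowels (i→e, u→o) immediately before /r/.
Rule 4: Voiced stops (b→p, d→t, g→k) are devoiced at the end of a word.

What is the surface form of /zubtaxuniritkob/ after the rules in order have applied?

Rule 1 (nasal place assimilation): no segment meets the environment; /zubtaxuniritkob/ is unchanged.
Rule 2 (stop-cluster e-epenthesis): /b/ and /t/ form a stop–stop cluster, so [e] is inserted between them. /t/ and /k/ form a stop–stop cluster, so [e] is inserted between them. /zubtaxuniritkob/ → zubetaxuniritekob.
Rule 3 (pre-rhotic lowering): /i/ is a high vowel immediately before /r/, so it lowers to [e]. /zubetaxuniritekob/ → zubetaxuneritekob.
Rule 4 (final devoicing): /b/ is a voiced stop in word-final position, so it devoices to [p]. /zubetaxuneritekob/ → zubetaxuneritekop.

zubetaxuneritekop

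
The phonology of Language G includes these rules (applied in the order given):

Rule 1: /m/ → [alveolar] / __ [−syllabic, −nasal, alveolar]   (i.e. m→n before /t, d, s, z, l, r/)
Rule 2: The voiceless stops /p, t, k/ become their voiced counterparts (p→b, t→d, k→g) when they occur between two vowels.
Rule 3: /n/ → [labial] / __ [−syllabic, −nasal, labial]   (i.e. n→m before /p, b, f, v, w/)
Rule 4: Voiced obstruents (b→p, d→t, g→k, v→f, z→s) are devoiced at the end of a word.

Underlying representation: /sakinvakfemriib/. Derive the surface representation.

Rule 1 (nasal place assimilation): /m/ precedes the alveolar consonant /r/, so it assimilates in place to [n]. /sakinvakfemriib/ → sakinvakfenriib.
Rule 2 (intervocalic voicing): /k/ is a voiceless stop between vowels /a/ and /i/, so it voices to [g]. /sakinvakfenriib/ → saginvakfenriib.
Rule 3 (nasal place assimilation): /n/ precedes the labial consonant /v/, so it assimilates in place to [m]. /saginvakfenriib/ → sagimvakfenriib.
Rule 4 (final devoicing): /b/ is a voiced obstruent in word-final position, so it devoices to [p]. /sagimvakfenriib/ → sagimvakfenriip.

sagimvakfenriip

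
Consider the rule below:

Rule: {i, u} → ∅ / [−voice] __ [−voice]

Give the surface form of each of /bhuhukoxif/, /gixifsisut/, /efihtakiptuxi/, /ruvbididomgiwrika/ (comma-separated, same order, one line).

/bhuhukoxif/: /u/ is a high vowel flanked by voiceless consonants /h/ and /h/, so it deletes. /u/ is a high vowel flanked by voiceless consonants /h/ and /k/, so it deletes. /i/ is a high vowel flanked by voiceless consonants /x/ and /f/, so it deletes. → [bhhkoxf].
/gixifsisut/: /i/ is a high vowel flanked by voiceless consonants /x/ and /f/, so it deletes. /i/ is a high vowel flanked by voiceless consonants /s/ and /s/, so it deletes. /u/ is a high vowel flanked by voiceless consonants /s/ and /t/, so it deletes. → [gixfsst].
/efihtakiptuxi/: /i/ is a high vowel flanked by voiceless consonants /f/ and /h/, so it deletes. /i/ is a high vowel flanked by voiceless consonants /k/ and /p/, so it deletes. /u/ is a high vowel flanked by voiceless consonants /t/ and /x/, so it deletes. → [efhtakptxi].
/ruvbididomgiwrika/: the rule's environment is not met; surfaces unchanged as [ruvbididomgiwrika].

bhhkoxf, gixfsst, efhtakptxi, ruvbididomgiwrika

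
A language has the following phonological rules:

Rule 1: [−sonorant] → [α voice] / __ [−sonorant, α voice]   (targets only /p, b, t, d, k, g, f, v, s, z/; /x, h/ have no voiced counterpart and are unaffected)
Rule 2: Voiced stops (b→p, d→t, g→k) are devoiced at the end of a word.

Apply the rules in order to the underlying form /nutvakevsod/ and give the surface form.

nudvakefsot

Rule 1 (regressive voicing assimilation): /t/ precedes the voiced obstruent /v/, so it voices to [d] by assimilation. /v/ precedes the voiceless obstruent /s/, so it devoices to [f] by assimilation. /nutvakevsod/ → nudvakefsod.
Rule 2 (final devoicing): /d/ is a voiced stop in word-final position, so it devoices to [t]. /nudvakefsod/ → nudvakefsot.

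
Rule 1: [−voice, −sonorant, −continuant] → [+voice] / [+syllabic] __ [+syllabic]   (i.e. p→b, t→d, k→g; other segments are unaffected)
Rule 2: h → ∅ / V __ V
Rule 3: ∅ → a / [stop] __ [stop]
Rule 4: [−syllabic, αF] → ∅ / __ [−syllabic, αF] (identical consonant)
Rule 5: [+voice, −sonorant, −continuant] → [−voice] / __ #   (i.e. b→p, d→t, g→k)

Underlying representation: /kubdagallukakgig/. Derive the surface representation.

Rule 1 (intervocalic voicing): /k/ is a voiceless stop between vowels /u/ and /a/, so it voices to [g]. /kubdagallukakgig/ → kubdagallugakgig.
Rule 2 (intervocalic h-deletion): no segment meets the environment; /kubdagallugakgig/ is unchanged.
Rule 3 (stop-cluster a-epenthesis): /b/ and /d/ form a stop–stop cluster, so [a] is inserted between them. /k/ and /g/ form a stop–stop cluster, so [a] is inserted between them. /kubdagallugakgig/ → kubadagallugakagig.
Rule 4 (degemination): /ll/ is a geminate; the first /l/ deletes. /kubadagallugakagig/ → kubadagalugakagig.
Rule 5 (final devoicing): /g/ is a voiced stop in word-final position, so it devoices to [k]. /kubadagalugakagig/ → kubadagalugakagik.

kubadagalugakagik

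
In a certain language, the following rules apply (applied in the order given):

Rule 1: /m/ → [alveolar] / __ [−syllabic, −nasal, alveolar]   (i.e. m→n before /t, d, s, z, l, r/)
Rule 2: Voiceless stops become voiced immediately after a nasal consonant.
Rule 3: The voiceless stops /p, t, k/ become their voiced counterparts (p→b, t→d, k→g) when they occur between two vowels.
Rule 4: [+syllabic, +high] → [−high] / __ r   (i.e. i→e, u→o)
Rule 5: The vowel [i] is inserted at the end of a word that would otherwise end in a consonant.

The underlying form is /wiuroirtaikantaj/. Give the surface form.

wioroertaigandaji

Rule 1 (nasal place assimilation): no segment meets the environment; /wiuroirtaikantaj/ is unchanged.
Rule 2 (post-nasal voicing): /t/ is a voiceless stop immediately after the nasal /n/, so it voices to [d]. /wiuroirtaikantaj/ → wiuroirtaikandaj.
Rule 3 (intervocalic voicing): /k/ is a voiceless stop between vowels /i/ and /a/, so it voices to [g]. /wiuroirtaikandaj/ → wiuroirtaigandaj.
Rule 4 (pre-rhotic lowering): /u/ is a high vowel immediately before /r/, so it lowers to [o]. /i/ is a high vowel immediately before /r/, so it lowers to [e]. /wiuroirtaigandaj/ → wioroertaigandaj.
Rule 5 (final i-epenthesis): the form ends in the consonant /j/, so [i] is inserted word-finally. /wioroertaigandaj/ → wioroertaigandaji.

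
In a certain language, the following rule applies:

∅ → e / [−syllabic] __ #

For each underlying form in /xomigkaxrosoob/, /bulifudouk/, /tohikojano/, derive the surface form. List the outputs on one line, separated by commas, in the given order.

/xomigkaxrosoob/: the form ends in the consonant /b/, so [e] is inserted word-finally. → [xomigkaxrosoobe].
/bulifudouk/: the form ends in the consonant /k/, so [e] is inserted word-finally. → [bulifudouke].
/tohikojano/: the rule's environment is not met; surfaces unchanged as [tohikojano].

xomigkaxrosoobe, bulifudouke, tohikojano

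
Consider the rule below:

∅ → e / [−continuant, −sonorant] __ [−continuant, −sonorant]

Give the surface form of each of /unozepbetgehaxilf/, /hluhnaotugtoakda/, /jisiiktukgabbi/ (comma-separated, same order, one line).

unozepebetegehaxilf, hluhnaotugetoakeda, jisiiketukegabebi

/unozepbetgehaxilf/: /p/ and /b/ form a stop–stop cluster, so [e] is inserted between them. /t/ and /g/ form a stop–stop cluster, so [e] is inserted between them. → [unozepebetegehaxilf].
/hluhnaotugtoakda/: /g/ and /t/ form a stop–stop cluster, so [e] is inserted between them. /k/ and /d/ form a stop–stop cluster, so [e] is inserted between them. → [hluhnaotugetoakeda].
/jisiiktukgabbi/: /k/ and /t/ form a stop–stop cluster, so [e] is inserted between them. /k/ and /g/ form a stop–stop cluster, so [e] is inserted between them. /b/ and /b/ form a stop–stop cluster, so [e] is inserted between them. → [jisiiketukegabebi].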